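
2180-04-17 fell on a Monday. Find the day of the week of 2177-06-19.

Thursday

Count forward from the earlier date (June 19, 2177) to the later (April 17, 2180):
June 19, 2177 → June 19, 2178: 365 days.
June 19, 2178 → June 19, 2179: 365 days.
June 2179: 30 − 19 = 11 days remain.
Then 9 full months totalling 275 days.
April 1–17, 2180: 17 days.
Residual: 303 days.
Total: 1033 days.
1033 mod 7 = 4, so 4 days before Monday is Thursday.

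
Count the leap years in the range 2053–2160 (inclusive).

Years divisible by 4: 2056, 2060, …, 2160 — 27 in all.
Of these, 2100 is divisible by 100 but not 400, so not leap.
Leap years: 27 − 1 = 26.

26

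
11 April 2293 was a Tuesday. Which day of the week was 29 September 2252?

Count forward from the earlier date (September 29, 2252) to the later (April 11, 2293):
Day-of-year of September 29, 2252: 273.
Day-of-year of April 11, 2293: 101.
2252 has 366 days, so 366 − 273 = 93 days remain in 2252.
Full years 2253–2292: 30 common + 10 leap = 30×365 + 10×366 = 14610 days.
Total: 93 + 14610 + 101 = 14804 days.
14804 mod 7 = 6, so 6 days before Tuesday is Wednesday.

Wednesday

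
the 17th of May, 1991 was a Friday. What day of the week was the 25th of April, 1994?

Monday

May 17, 1991 → May 17, 1992: 366 days (1992 is a leap year).
May 17, 1992 → May 17, 1993: 365 days.
May 1993: 31 − 17 = 14 days remain.
Then 10 full months totalling 304 days.
April 1–25, 1994: 25 days.
Residual: 343 days.
Total: 1074 days.
1074 mod 7 = 3, so 3 days after Friday is Monday.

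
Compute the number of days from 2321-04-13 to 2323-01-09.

636

Day-of-year of April 13, 2321: 103.
Day-of-year of January 9, 2323: 9.
2321 has 365 days, so 365 − 103 = 262 days remain in 2321.
Full years: 2322: 365. Sum = 365.
Total: 262 + 365 + 9 = 636 days.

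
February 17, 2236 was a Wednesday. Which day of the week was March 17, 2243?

Friday

Day-of-year of February 17, 2236: 48.
Day-of-year of March 17, 2243: 76.
2236 has 366 days, so 366 − 48 = 318 days remain in 2236.
Full years: 2237: 365; 2238: 365; 2239: 365; 2240: 366; 2241: 365; 2242: 365. Sum = 2191.
Total: 318 + 2191 + 76 = 2585 days.
2585 mod 7 = 2, so 2 days after Wednesday is Friday.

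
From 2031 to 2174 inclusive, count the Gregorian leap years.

35

Years divisible by 4: 2032, 2036, …, 2172 — 36 in all.
Of these, 2100 is divisible by 100 but not 400, so not leap.
Leap years: 36 − 1 = 35.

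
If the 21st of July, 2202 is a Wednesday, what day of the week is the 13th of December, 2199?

Count forward from the earlier date (December 13, 2199) to the later (July 21, 2202):
December 13, 2199 → December 13, 2200: 365 days (2200 is not a leap year (divisible by 100 but not 400)).
December 13, 2200 → December 13, 2201: 365 days.
December 2201: 31 − 13 = 18 days remain.
Then January (31), February 2202 (28), March (31), April (30), May (31), June (30): 31 + 28 + 31 + 30 + 31 + 30 = 181 days.
July 1–21, 2202: 21 days.
Residual: 220 days.
Total: 950 days.
950 mod 7 = 5, so 5 days before Wednesday is Friday.

Friday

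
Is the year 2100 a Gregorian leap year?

No

2100 is not a leap year (divisible by 100 but not 400).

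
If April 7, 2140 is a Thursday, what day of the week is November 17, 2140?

April 2140: 30 − 7 = 23 days remain.
Then May (31), June (30), July (31), August (31), September (30), October (31): 31 + 30 + 31 + 31 + 30 + 31 = 184 days.
November 1–17, 2140: 17 days.
Total: 23 + 184 + 17 = 224 days.
224 is a multiple of 7, so November 17, 2140 falls on the same weekday: Thursday.

Thursday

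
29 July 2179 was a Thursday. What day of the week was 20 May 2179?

Thursday

Count forward from the earlier date (May 20, 2179) to the later (July 29, 2179):
May 2179: 31 − 20 = 11 days remain.
Then June (30): 30 days.
July 1–29, 2179: 29 days.
Total: 11 + 30 + 29 = 70 days.
70 is a multiple of 7, so 20 May 2179 falls on the same weekday: Thursday.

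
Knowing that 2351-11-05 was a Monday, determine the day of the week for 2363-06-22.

Saturday

From November 5, 2351 to November 5, 2362: 11 years, of which 3 contain a Feb 29 — 8×365 + 3×366 = 4018 days.
November 2362: 30 − 5 = 25 days remain.
Then December (31), January (31), February 2363 (28), March (31), April (30), May (31): 31 + 31 + 28 + 31 + 30 + 31 = 182 days.
June 1–22, 2363: 22 days.
Residual: 229 days.
Total: 4247 days.
4247 mod 7 = 5, so 5 days after Monday is Saturday.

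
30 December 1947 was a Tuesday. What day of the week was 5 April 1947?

Saturday

Count forward from the earlier date (April 5, 1947) to the later (December 30, 1947):
April 1947: 30 − 5 = 25 days remain.
Then May (31), June (30), July (31), August (31), September (30), October (31), November (30): 31 + 30 + 31 + 31 + 30 + 31 + 30 = 214 days.
December 1–30, 1947: 30 days.
Total: 25 + 214 + 30 = 269 days.
269 mod 7 = 3, so 3 days before Tuesday is Saturday.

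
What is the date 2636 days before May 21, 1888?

March 3, 1881

Count 2636 days before May 21, 1888:
From March 3, 1881 to March 3, 1888: 7 years, of which 2 contain a Feb 29 — 5×365 + 2×366 = 2557 days.
March 1888: 31 − 3 = 28 days remain.
Then April (30): 30 days.
May 1–21, 1888: 21 days.
Residual: 79 days.
Total: 2636 days.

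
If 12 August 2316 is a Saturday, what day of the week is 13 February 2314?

Count forward from the earlier date (February 13, 2314) to the later (August 12, 2316):
Day-of-year of February 13, 2314: 44.
Day-of-year of August 12, 2316: 225.
2314 has 365 days, so 365 − 44 = 321 days remain in 2314.
Full years: 2315: 365. Sum = 365.
Total: 321 + 365 + 225 = 911 days.
911 mod 7 = 1, so 1 day before Saturday is Friday.

Friday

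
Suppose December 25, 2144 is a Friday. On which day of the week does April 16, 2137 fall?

Count forward from the earlier date (April 16, 2137) to the later (December 25, 2144):
Day-of-year of April 16, 2137: 106.
Day-of-year of December 25, 2144: 360.
2137 has 365 days, so 365 − 106 = 259 days remain in 2137.
Full years: 2138: 365; 2139: 365; 2140: 366; 2141: 365; 2142: 365; 2143: 365. Sum = 2191.
Total: 259 + 2191 + 360 = 2810 days.
2810 mod 7 = 3, so 3 days before Friday is Tuesday.

Tuesday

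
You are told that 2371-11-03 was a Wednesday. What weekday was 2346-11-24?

Count forward from the earlier date (November 24, 2346) to the later (November 3, 2371):
Day-of-year of November 24, 2346: 328.
Day-of-year of November 3, 2371: 307.
2346 has 365 days, so 365 − 328 = 37 days remain in 2346.
Full years 2347–2370: 18 common + 6 leap = 18×365 + 6×366 = 8766 days.
Total: 37 + 8766 + 307 = 9110 days.
9110 mod 7 = 3, so 3 days before Wednesday is Sunday.

Sunday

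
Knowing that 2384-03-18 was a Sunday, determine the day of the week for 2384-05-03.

March 2384: 31 − 18 = 13 days remain.
Then April (30): 30 days.
May 1–3, 2384: 3 days.
Total: 13 + 30 + 3 = 46 days.
46 mod 7 = 4, so 4 days after Sunday is Thursday.

Thursday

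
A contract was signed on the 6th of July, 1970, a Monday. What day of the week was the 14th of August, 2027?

Saturday

From July 6, 1970 to July 6, 2027: 57 years, of which 14 contain a Feb 29 — 43×365 + 14×366 = 20819 days.
(2000 is a leap year (divisible by 400).)
July 2027: 31 − 6 = 25 days remain.
August 1–14, 2027: 14 days.
Residual: 39 days.
Total: 20858 days.
20858 mod 7 = 5, so 5 days after Monday is Saturday.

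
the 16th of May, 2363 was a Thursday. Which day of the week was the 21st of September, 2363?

May 2363: 31 − 16 = 15 days remain.
Then June (30), July (31), August (31): 30 + 31 + 31 = 92 days.
September 1–21, 2363: 21 days.
Total: 15 + 92 + 21 = 128 days.
128 mod 7 = 2, so 2 days after Thursday is Saturday.

Saturday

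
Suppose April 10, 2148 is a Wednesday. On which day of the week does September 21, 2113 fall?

Count forward from the earlier date (September 21, 2113) to the later (April 10, 2148):
Day-of-year of September 21, 2113: 264.
Day-of-year of April 10, 2148: 101.
2113 has 365 days, so 365 − 264 = 101 days remain in 2113.
Full years 2114–2147: 26 common + 8 leap = 26×365 + 8×366 = 12418 days.
Total: 101 + 12418 + 101 = 12620 days.
12620 mod 7 = 6, so 6 days before Wednesday is Thursday.

Thursday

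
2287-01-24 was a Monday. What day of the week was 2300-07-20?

From January 24, 2287 to January 24, 2300: 13 years, of which 3 contain a Feb 29 — 10×365 + 3×366 = 4748 days.
January 2300: 31 − 24 = 7 days remain.
Then February 2300 (28), March (31), April (30), May (31), June (30): 28 + 31 + 30 + 31 + 30 = 150 days.
July 1–20, 2300: 20 days.
Residual: 177 days.
Total: 4925 days.
4925 mod 7 = 4, so 4 days after Monday is Friday.

Friday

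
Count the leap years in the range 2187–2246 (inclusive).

Years divisible by 4: 2188, 2192, …, 2244 — 15 in all.
Of these, 2200 is divisible by 100 but not 400, so not leap.
Leap years: 15 − 1 = 14.

14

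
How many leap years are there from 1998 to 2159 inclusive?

39

Years divisible by 4: 2000, 2004, …, 2156 — 40 in all.
Of these, 2100 is divisible by 100 but not 400, so not leap.
2000 is divisible by 400, so still leap.
Leap years: 40 − 1 = 39.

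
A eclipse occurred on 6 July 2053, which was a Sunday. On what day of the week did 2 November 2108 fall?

Friday

Day-of-year of July 6, 2053: 187.
Day-of-year of November 2, 2108: 307.
2053 has 365 days, so 365 − 187 = 178 days remain in 2053.
Full years 2054–2107: 42 common + 12 leap = 42×365 + 12×366 = 19722 days.
Total: 178 + 19722 + 307 = 20207 days.
20207 mod 7 = 5, so 5 days after Sunday is Friday.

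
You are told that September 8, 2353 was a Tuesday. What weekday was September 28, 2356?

Friday

September 8, 2353 → September 8, 2354: 365 days.
September 8, 2354 → September 8, 2355: 365 days.
September 8, 2355 → September 8, 2356: 366 days (2356 is a leap year).
Within September 2356: 28 − 8 = 20 days.
Total: 1116 days.
1116 mod 7 = 3, so 3 days after Tuesday is Friday.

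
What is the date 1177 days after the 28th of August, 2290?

the 17th of November, 2293

Count 1177 days after August 28, 2290:
August 28, 2290 → August 28, 2291: 365 days.
August 28, 2291 → August 28, 2292: 366 days (2292 is a leap year).
August 28, 2292 → August 28, 2293: 365 days.
August 2293: 31 − 28 = 3 days remain.
Then September (30), October (31): 30 + 31 = 61 days.
November 1–17, 2293: 17 days.
Residual: 81 days.
Total: 1177 days.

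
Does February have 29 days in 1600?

Yes

1600 is a leap year (divisible by 400).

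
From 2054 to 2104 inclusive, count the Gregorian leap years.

12

Years divisible by 4: 2056, 2060, …, 2104 — 13 in all.
Of these, 2100 is divisible by 100 but not 400, so not leap.
Leap years: 13 − 1 = 12.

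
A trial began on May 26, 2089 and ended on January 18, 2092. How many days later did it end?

967

May 26, 2089 → May 26, 2090: 365 days.
May 26, 2090 → May 26, 2091: 365 days.
May 2091: 31 − 26 = 5 days remain.
Then June (30), July (31), August (31), September (30), October (31), November (30), December (31): 30 + 31 + 31 + 30 + 31 + 30 + 31 = 214 days.
January 1–18, 2092: 18 days.
Residual: 237 days.
Total: 967 days.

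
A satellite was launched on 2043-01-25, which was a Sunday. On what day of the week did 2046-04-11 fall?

Wednesday

January 25, 2043 → January 25, 2044: 365 days.
January 25, 2044 → January 25, 2045: 366 days (2044 is a leap year).
January 25, 2045 → January 25, 2046: 365 days.
January 2046: 31 − 25 = 6 days remain.
Then February 2046 (28), March (31): 28 + 31 = 59 days.
April 1–11, 2046: 11 days.
Residual: 76 days.
Total: 1172 days.
1172 mod 7 = 3, so 3 days after Sunday is Wednesday.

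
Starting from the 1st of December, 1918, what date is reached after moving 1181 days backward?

the 7th of September, 1915

Count 1181 days before December 1, 1918:
Day-of-year of September 7, 1915: 250.
Day-of-year of December 1, 1918: 335.
1915 has 365 days, so 365 − 250 = 115 days remain in 1915.
Full years: 1916: 366; 1917: 365. Sum = 731.
Total: 115 + 731 + 335 = 1181 days.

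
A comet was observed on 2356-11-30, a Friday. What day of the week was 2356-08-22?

Wednesday

Count forward from the earlier date (August 22, 2356) to the later (November 30, 2356):
August 2356: 31 − 22 = 9 days remain.
Then September (30), October (31): 30 + 31 = 61 days.
November 1–30, 2356: 30 days.
Total: 9 + 61 + 30 = 100 days.
100 mod 7 = 2, so 2 days before Friday is Wednesday.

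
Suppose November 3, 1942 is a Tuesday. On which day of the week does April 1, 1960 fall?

Friday

Day-of-year of November 3, 1942: 307.
Day-of-year of April 1, 1960: 92.
1942 has 365 days, so 365 − 307 = 58 days remain in 1942.
Full years 1943–1959: 13 common + 4 leap = 13×365 + 4×366 = 6209 days.
Total: 58 + 6209 + 92 = 6359 days.
6359 mod 7 = 3, so 3 days after Tuesday is Friday.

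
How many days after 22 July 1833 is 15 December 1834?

July 22, 1833 → July 22, 1834: 365 days.
July 1834: 31 − 22 = 9 days remain.
Then August (31), September (30), October (31), November (30): 31 + 30 + 31 + 30 = 122 days.
December 1–15, 1834: 15 days.
Residual: 146 days.
Total: 511 days.

511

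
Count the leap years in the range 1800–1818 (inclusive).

4

Years divisible by 4 in [1800, 1818]: 1800, 1804, 1808, 1812, 1816.
Of these, 1800 is divisible by 100 but not 400, so not leap.
Leap years: 5 − 1 = 4.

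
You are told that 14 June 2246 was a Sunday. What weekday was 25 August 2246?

Tuesday

June 2246: 30 − 14 = 16 days remain.
Then July (31): 31 days.
August 1–25, 2246: 25 days.
Total: 16 + 31 + 25 = 72 days.
72 mod 7 = 2, so 2 days after Sunday is Tuesday.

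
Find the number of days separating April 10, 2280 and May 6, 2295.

5504

Day-of-year of April 10, 2280: 101.
Day-of-year of May 6, 2295: 126.
2280 has 366 days, so 366 − 101 = 265 days remain in 2280.
Full years 2281–2294: 11 common + 3 leap = 11×365 + 3×366 = 5113 days.
Total: 265 + 5113 + 126 = 5504 days.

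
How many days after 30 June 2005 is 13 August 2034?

10636

Day-of-year of June 30, 2005: 181.
Day-of-year of August 13, 2034: 225.
2005 has 365 days, so 365 − 181 = 184 days remain in 2005.
Full years 2006–2033: 21 common + 7 leap = 21×365 + 7×366 = 10227 days.
Total: 184 + 10227 + 225 = 10636 days.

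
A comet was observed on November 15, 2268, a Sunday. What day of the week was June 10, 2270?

November 2268: 30 − 15 = 15 days remain.
Then 18 full months totalling 547 days.
June 1–10, 2270: 10 days.
Total: 15 + 547 + 10 = 572 days.
572 mod 7 = 5, so 5 days after Sunday is Friday.

Friday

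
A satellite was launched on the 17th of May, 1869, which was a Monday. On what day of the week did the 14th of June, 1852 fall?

Monday

Count forward from the earlier date (June 14, 1852) to the later (May 17, 1869):
Day-of-year of June 14, 1852: 166.
Day-of-year of May 17, 1869: 137.
1852 has 366 days, so 366 − 166 = 200 days remain in 1852.
Full years 1853–1868: 12 common + 4 leap = 12×365 + 4×366 = 5844 days.
Total: 200 + 5844 + 137 = 6181 days.
6181 is a multiple of 7, so the 14th of June, 1852 falls on the same weekday: Monday.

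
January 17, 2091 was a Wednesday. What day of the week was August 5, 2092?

Tuesday

January 2091: 31 − 17 = 14 days remain.
Then 18 full months totalling 547 days.
August 1–5, 2092: 5 days.
Total: 14 + 547 + 5 = 566 days.
566 mod 7 = 6, so 6 days after Wednesday is Tuesday.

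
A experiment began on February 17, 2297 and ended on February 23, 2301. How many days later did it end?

1466

Day-of-year of February 17, 2297: 48.
Day-of-year of February 23, 2301: 54.
2297 has 365 days, so 365 − 48 = 317 days remain in 2297.
Full years: 2298: 365; 2299: 365; 2300: 365. Sum = 1095.
Total: 317 + 1095 + 54 = 1466 days.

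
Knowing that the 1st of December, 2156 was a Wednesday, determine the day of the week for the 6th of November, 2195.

Friday

Day-of-year of December 1, 2156: 336.
Day-of-year of November 6, 2195: 310.
2156 has 366 days, so 366 − 336 = 30 days remain in 2156.
Full years 2157–2194: 29 common + 9 leap = 29×365 + 9×366 = 13879 days.
Total: 30 + 13879 + 310 = 14219 days.
14219 mod 7 = 2, so 2 days after Wednesday is Friday.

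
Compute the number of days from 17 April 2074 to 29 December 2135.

From April 17, 2074 to April 17, 2135: 61 years, of which 14 contain a Feb 29 — 47×365 + 14×366 = 22279 days.
(2100 is not a leap year (divisible by 100 but not 400).)
April 2135: 30 − 17 = 13 days remain.
Then May (31), June (30), July (31), August (31), September (30), October (31), November (30): 31 + 30 + 31 + 31 + 30 + 31 + 30 = 214 days.
December 1–29, 2135: 29 days.
Residual: 256 days.
Total: 22535 days.

22535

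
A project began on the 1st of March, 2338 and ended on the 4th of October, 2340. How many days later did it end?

March 2338: 31 − 1 = 30 days remain.
Then 30 full months totalling 914 days.
October 1–4, 2340: 4 days.
Total: 30 + 914 + 4 = 948 days.

948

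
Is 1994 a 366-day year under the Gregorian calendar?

1994 is not a leap year.

No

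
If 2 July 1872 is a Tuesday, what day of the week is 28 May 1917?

Monday

From July 2, 1872 to July 2, 1916: 44 years, of which 10 contain a Feb 29 — 34×365 + 10×366 = 16070 days.
(1900 is not a leap year (divisible by 100 but not 400).)
July 1916: 31 − 2 = 29 days remain.
Then 9 full months totalling 273 days.
May 1–28, 1917: 28 days.
Residual: 330 days.
Total: 16400 days.
16400 mod 7 = 6, so 6 days after Tuesday is Monday.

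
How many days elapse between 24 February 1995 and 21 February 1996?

362

February 1995: 28 − 24 = 4 days remain (1995 is not a leap year, so February has 28 days).
Then 11 full months totalling 337 days.
February 1–21, 1996: 21 days (1996 is a leap year).
Residual: 362 days.
Total: 362 days.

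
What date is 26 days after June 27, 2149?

July 23, 2149

Count 26 days after June 27, 2149:
June 2149: 30 − 27 = 3 days remain.
July 1–23, 2149: 23 days.
Total: 3 + 23 = 26 days.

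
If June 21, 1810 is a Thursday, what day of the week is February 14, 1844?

Wednesday

Day-of-year of June 21, 1810: 172.
Day-of-year of February 14, 1844: 45.
1810 has 365 days, so 365 − 172 = 193 days remain in 1810.
Full years 1811–1843: 25 common + 8 leap = 25×365 + 8×366 = 12053 days.
Total: 193 + 12053 + 45 = 12291 days.
12291 mod 7 = 6, so 6 days after Thursday is Wednesday.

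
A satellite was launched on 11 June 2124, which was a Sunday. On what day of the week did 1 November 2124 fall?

June 2124: 30 − 11 = 19 days remain.
Then July (31), August (31), September (30), October (31): 31 + 31 + 30 + 31 = 123 days.
November 1, 2124: 1 day.
Total: 19 + 123 + 1 = 143 days.
143 mod 7 = 3, so 3 days after Sunday is Wednesday.

Wednesday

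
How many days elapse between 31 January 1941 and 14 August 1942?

January 1941: 31 − 31 = 0 days remain.
Then 18 full months totalling 546 days.
August 1–14, 1942: 14 days.
Total: 0 + 546 + 14 = 560 days.

560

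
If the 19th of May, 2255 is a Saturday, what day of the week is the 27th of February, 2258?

May 19, 2255 → May 19, 2256: 366 days (2256 is a leap year).
May 19, 2256 → May 19, 2257: 365 days.
May 2257: 31 − 19 = 12 days remain.
Then June (30), July (31), August (31), September (30), October (31), November (30), December (31), January (31): 30 + 31 + 31 + 30 + 31 + 30 + 31 + 31 = 245 days.
February 1–27, 2258: 27 days (2258 is not a leap year).
Residual: 284 days.
Total: 1015 days.
1015 is a multiple of 7, so the 27th of February, 2258 falls on the same weekday: Saturday.

Saturday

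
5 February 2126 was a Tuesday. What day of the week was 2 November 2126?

February 2126: 28 − 5 = 23 days remain (2126 is not a leap year, so February has 28 days).
Then March (31), April (30), May (31), June (30), July (31), August (31), September (30), October (31): 31 + 30 + 31 + 30 + 31 + 31 + 30 + 31 = 245 days.
November 1–2, 2126: 2 days.
Total: 23 + 245 + 2 = 270 days.
270 mod 7 = 4, so 4 days after Tuesday is Saturday.

Saturday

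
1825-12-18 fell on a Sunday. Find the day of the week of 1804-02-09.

Count forward from the earlier date (February 9, 1804) to the later (December 18, 1825):
From February 9, 1804 to February 9, 1825: 21 years, of which 6 contain a Feb 29 — 15×365 + 6×366 = 7671 days.
February 1825: 28 − 9 = 19 days remain (1825 is not a leap year, so February has 28 days).
Then 9 full months totalling 275 days.
December 1–18, 1825: 18 days.
Residual: 312 days.
Total: 7983 days.
7983 mod 7 = 3, so 3 days before Sunday is Thursday.

Thursday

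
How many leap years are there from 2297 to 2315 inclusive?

3

Years divisible by 4 in [2297, 2315]: 2300, 2304, 2308, 2312.
Of these, 2300 is divisible by 100 but not 400, so not leap.
Leap years: 4 − 1 = 3.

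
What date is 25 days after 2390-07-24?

2390-08-18

Count 25 days after July 24, 2390:
July 2390: 31 − 24 = 7 days remain.
August 1–18, 2390: 18 days.
Total: 7 + 18 = 25 days.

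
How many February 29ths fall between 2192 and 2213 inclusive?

5

Years divisible by 4 in [2192, 2213]: 2192, 2196, 2200, 2204, 2208, 2212.
Of these, 2200 is divisible by 100 but not 400, so not leap.
Leap years: 6 − 1 = 5.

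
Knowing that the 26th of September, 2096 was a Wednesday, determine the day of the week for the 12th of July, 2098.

Saturday

September 2096: 30 − 26 = 4 days remain.
Then 21 full months totalling 638 days.
July 1–12, 2098: 12 days.
Total: 4 + 638 + 12 = 654 days.
654 mod 7 = 3, so 3 days after Wednesday is Saturday.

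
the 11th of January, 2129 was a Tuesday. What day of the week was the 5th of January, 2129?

Count forward from the earlier date (January 5, 2129) to the later (January 11, 2129):
Within January 2129: 11 − 5 = 6 days.
6 mod 7 = 6, so 6 days before Tuesday is Wednesday.

Wednesday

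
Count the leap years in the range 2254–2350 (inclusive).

Years divisible by 4: 2256, 2260, …, 2348 — 24 in all.
Of these, 2300 is divisible by 100 but not 400, so not leap.
Leap years: 24 − 1 = 23.

23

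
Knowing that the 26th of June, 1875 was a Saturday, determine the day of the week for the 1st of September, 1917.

Saturday

From June 26, 1875 to June 26, 1917: 42 years, of which 10 contain a Feb 29 — 32×365 + 10×366 = 15340 days.
(1900 is not a leap year (divisible by 100 but not 400).)
June 1917: 30 − 26 = 4 days remain.
Then July (31), August (31): 31 + 31 = 62 days.
September 1, 1917: 1 day.
Residual: 67 days.
Total: 15407 days.
15407 is a multiple of 7, so the 1st of September, 1917 falls on the same weekday: Saturday.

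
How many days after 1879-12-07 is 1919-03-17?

14344

From December 7, 1879 to December 7, 1918: 39 years, of which 9 contain a Feb 29 — 30×365 + 9×366 = 14244 days.
(1900 is not a leap year (divisible by 100 but not 400).)
December 1918: 31 − 7 = 24 days remain.
Then January (31), February 1919 (28): 31 + 28 = 59 days.
March 1–17, 1919: 17 days.
Residual: 100 days.
Total: 14344 days.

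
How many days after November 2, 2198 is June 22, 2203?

Day-of-year of November 2, 2198: 306.
Day-of-year of June 22, 2203: 173.
2198 has 365 days, so 365 − 306 = 59 days remain in 2198.
Full years: 2199: 365; 2200: 365; 2201: 365; 2202: 365. Sum = 1460.
Total: 59 + 1460 + 173 = 1692 days.

1692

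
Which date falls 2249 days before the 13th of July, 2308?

the 17th of May, 2302

Count 2249 days before July 13, 2308:
May 17, 2302 → May 17, 2303: 365 days.
May 17, 2303 → May 17, 2304: 366 days (2304 is a leap year).
May 17, 2304 → May 17, 2305: 365 days.
May 17, 2305 → May 17, 2306: 365 days.
May 17, 2306 → May 17, 2307: 365 days.
May 17, 2307 → May 17, 2308: 366 days (2308 is a leap year).
May 2308: 31 − 17 = 14 days remain.
Then June (30): 30 days.
July 1–13, 2308: 13 days.
Residual: 57 days.
Total: 2249 days.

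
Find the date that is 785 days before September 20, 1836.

July 28, 1834

Count 785 days before September 20, 1836:
July 28, 1834 → July 28, 1835: 365 days.
July 28, 1835 → July 28, 1836: 366 days (1836 is a leap year).
July 1836: 31 − 28 = 3 days remain.
Then August (31): 31 days.
September 1–20, 1836: 20 days.
Residual: 54 days.
Total: 785 days.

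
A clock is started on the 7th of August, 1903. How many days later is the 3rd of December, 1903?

August 1903: 31 − 7 = 24 days remain.
Then September (30), October (31), November (30): 30 + 31 + 30 = 91 days.
December 1–3, 1903: 3 days.
Total: 24 + 91 + 3 = 118 days.

118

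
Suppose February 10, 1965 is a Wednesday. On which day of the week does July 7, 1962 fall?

Count forward from the earlier date (July 7, 1962) to the later (February 10, 1965):
July 7, 1962 → July 7, 1963: 365 days.
July 7, 1963 → July 7, 1964: 366 days (1964 is a leap year).
July 1964: 31 − 7 = 24 days remain.
Then August (31), September (30), October (31), November (30), December (31), January (31): 31 + 30 + 31 + 30 + 31 + 31 = 184 days.
February 1–10, 1965: 10 days (1965 is not a leap year).
Residual: 218 days.
Total: 949 days.
949 mod 7 = 4, so 4 days before Wednesday is Saturday.

Saturday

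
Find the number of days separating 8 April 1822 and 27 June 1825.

1176

Day-of-year of April 8, 1822: 98.
Day-of-year of June 27, 1825: 178.
1822 has 365 days, so 365 − 98 = 267 days remain in 1822.
Full years: 1823: 365; 1824: 366. Sum = 731.
Total: 267 + 731 + 178 = 1176 days.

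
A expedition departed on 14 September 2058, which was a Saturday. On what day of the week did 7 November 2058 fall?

September 2058: 30 − 14 = 16 days remain.
Then October (31): 31 days.
November 1–7, 2058: 7 days.
Total: 16 + 31 + 7 = 54 days.
54 mod 7 = 5, so 5 days after Saturday is Thursday.

Thursday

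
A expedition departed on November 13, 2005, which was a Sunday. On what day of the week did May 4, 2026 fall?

Day-of-year of November 13, 2005: 317.
Day-of-year of May 4, 2026: 124.
2005 has 365 days, so 365 − 317 = 48 days remain in 2005.
Full years 2006–2025: 15 common + 5 leap = 15×365 + 5×366 = 7305 days.
Total: 48 + 7305 + 124 = 7477 days.
7477 mod 7 = 1, so 1 day after Sunday is Monday.

Monday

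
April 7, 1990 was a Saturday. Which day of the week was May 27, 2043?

Day-of-year of April 7, 1990: 97.
Day-of-year of May 27, 2043: 147.
1990 has 365 days, so 365 − 97 = 268 days remain in 1990.
Full years 1991–2042: 39 common + 13 leap = 39×365 + 13×366 = 18993 days.
Total: 268 + 18993 + 147 = 19408 days.
19408 mod 7 = 4, so 4 days after Saturday is Wednesday.

Wednesday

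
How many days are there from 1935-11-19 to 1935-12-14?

25

November 1935: 30 − 19 = 11 days remain.
December 1–14, 1935: 14 days.
Total: 11 + 14 = 25 days.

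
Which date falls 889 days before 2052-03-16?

2049-10-09

Count 889 days before March 16, 2052:
October 9, 2049 → October 9, 2050: 365 days.
October 9, 2050 → October 9, 2051: 365 days.
October 2051: 31 − 9 = 22 days remain.
Then November (30), December (31), January (31), February 2052 (29): 30 + 31 + 31 + 29 = 121 days.
March 1–16, 2052: 16 days.
Residual: 159 days.
Total: 889 days.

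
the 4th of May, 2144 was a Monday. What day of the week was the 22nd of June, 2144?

Monday

May 2144: 31 − 4 = 27 days remain.
June 1–22, 2144: 22 days.
Total: 27 + 22 = 49 days.
49 is a multiple of 7, so the 22nd of June, 2144 falls on the same weekday: Monday.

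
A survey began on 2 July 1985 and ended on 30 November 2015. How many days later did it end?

11108

From July 2, 1985 to July 2, 2015: 30 years, of which 7 contain a Feb 29 — 23×365 + 7×366 = 10957 days.
(2000 is a leap year (divisible by 400).)
July 2015: 31 − 2 = 29 days remain.
Then August (31), September (30), October (31): 31 + 30 + 31 = 92 days.
November 1–30, 2015: 30 days.
Residual: 151 days.
Total: 11108 days.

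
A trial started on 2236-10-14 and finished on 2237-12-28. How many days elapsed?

October 2236: 31 − 14 = 17 days remain.
Then 13 full months totalling 395 days.
December 1–28, 2237: 28 days.
Total: 17 + 395 + 28 = 440 days.

440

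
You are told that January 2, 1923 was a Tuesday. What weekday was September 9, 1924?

Tuesday

January 2, 1923 → January 2, 1924: 365 days.
January 1924: 31 − 2 = 29 days remain.
Then February 1924 (29), March (31), April (30), May (31), June (30), July (31), August (31): 29 + 31 + 30 + 31 + 30 + 31 + 31 = 213 days.
September 1–9, 1924: 9 days.
Residual: 251 days.
Total: 616 days.
616 is a multiple of 7, so September 9, 1924 falls on the same weekday: Tuesday.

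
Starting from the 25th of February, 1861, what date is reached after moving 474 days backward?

the 9th of November, 1859

Count 474 days before February 25, 1861:
November 9, 1859 → November 9, 1860: 366 days (1860 is a leap year).
November 1860: 30 − 9 = 21 days remain.
Then December (31), January (31): 31 + 31 = 62 days.
February 1–25, 1861: 25 days (1861 is not a leap year).
Residual: 108 days.
Total: 474 days.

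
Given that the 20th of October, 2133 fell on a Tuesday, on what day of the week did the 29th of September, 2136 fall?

Saturday

October 20, 2133 → October 20, 2134: 365 days.
October 20, 2134 → October 20, 2135: 365 days.
October 2135: 31 − 20 = 11 days remain.
Then 10 full months totalling 305 days.
September 1–29, 2136: 29 days.
Residual: 345 days.
Total: 1075 days.
1075 mod 7 = 4, so 4 days after Tuesday is Saturday.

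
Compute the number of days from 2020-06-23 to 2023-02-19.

Day-of-year of June 23, 2020: 175.
Day-of-year of February 19, 2023: 50.
2020 has 366 days, so 366 − 175 = 191 days remain in 2020.
Full years: 2021: 365; 2022: 365. Sum = 730.
Total: 191 + 730 + 50 = 971 days.

971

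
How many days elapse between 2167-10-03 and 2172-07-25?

October 3, 2167 → October 3, 2168: 366 days (2168 is a leap year).
October 3, 2168 → October 3, 2169: 365 days.
October 3, 2169 → October 3, 2170: 365 days.
October 3, 2170 → October 3, 2171: 365 days.
October 2171: 31 − 3 = 28 days remain.
Then November (30), December (31), January (31), February 2172 (29), March (31), April (30), May (31), June (30): 30 + 31 + 31 + 29 + 31 + 30 + 31 + 30 = 243 days.
July 1–25, 2172: 25 days.
Residual: 296 days.
Total: 1757 days.

1757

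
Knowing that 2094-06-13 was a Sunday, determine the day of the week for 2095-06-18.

June 2094: 30 − 13 = 17 days remain.
Then 11 full months totalling 335 days.
June 1–18, 2095: 18 days.
Total: 17 + 335 + 18 = 370 days.
370 mod 7 = 6, so 6 days after Sunday is Saturday.

Saturday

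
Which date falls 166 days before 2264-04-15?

2263-11-01

Count 166 days before April 15, 2264:
November 2263: 30 − 1 = 29 days remain.
Then December (31), January (31), February 2264 (29), March (31): 31 + 31 + 29 + 31 = 122 days.
April 1–15, 2264: 15 days.
Residual: 166 days.
Total: 166 days.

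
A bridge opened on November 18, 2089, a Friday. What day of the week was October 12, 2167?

Day-of-year of November 18, 2089: 322.
Day-of-year of October 12, 2167: 285.
2089 has 365 days, so 365 − 322 = 43 days remain in 2089.
Full years 2090–2166: 59 common + 18 leap = 59×365 + 18×366 = 28123 days.
Total: 43 + 28123 + 285 = 28451 days.
28451 mod 7 = 3, so 3 days after Friday is Monday.

Monday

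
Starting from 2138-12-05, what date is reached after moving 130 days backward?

2138-07-28

Count 130 days before December 5, 2138:
July 2138: 31 − 28 = 3 days remain.
Then August (31), September (30), October (31), November (30): 31 + 30 + 31 + 30 = 122 days.
December 1–5, 2138: 5 days.
Total: 3 + 122 + 5 = 130 days.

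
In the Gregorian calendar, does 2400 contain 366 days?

Yes

2400 is a leap year (divisible by 400).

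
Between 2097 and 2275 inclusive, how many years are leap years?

Years divisible by 4: 2100, 2104, …, 2272 — 44 in all.
Of these, 2100, 2200 are divisible by 100 but not 400, so not leap.
Leap years: 44 − 2 = 42.

42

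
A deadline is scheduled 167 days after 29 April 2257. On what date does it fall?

13 October 2257

Count 167 days after April 29, 2257:
April 2257: 30 − 29 = 1 day remains.
Then May (31), June (30), July (31), August (31), September (30): 31 + 30 + 31 + 31 + 30 = 153 days.
October 1–13, 2257: 13 days.
Total: 1 + 153 + 13 = 167 days.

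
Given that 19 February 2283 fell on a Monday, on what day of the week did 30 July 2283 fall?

Monday

February 2283: 28 − 19 = 9 days remain (2283 is not a leap year, so February has 28 days).
Then March (31), April (30), May (31), June (30): 31 + 30 + 31 + 30 = 122 days.
July 1–30, 2283: 30 days.
Total: 9 + 122 + 30 = 161 days.
161 is a multiple of 7, so 30 July 2283 falls on the same weekday: Monday.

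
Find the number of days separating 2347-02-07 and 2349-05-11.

824

Day-of-year of February 7, 2347: 38.
Day-of-year of May 11, 2349: 131.
2347 has 365 days, so 365 − 38 = 327 days remain in 2347.
Full years: 2348: 366. Sum = 366.
Total: 327 + 366 + 131 = 824 days.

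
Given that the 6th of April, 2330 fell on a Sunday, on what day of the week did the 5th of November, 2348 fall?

Friday

Day-of-year of April 6, 2330: 96.
Day-of-year of November 5, 2348: 310.
2330 has 365 days, so 365 − 96 = 269 days remain in 2330.
Full years 2331–2347: 13 common + 4 leap = 13×365 + 4×366 = 6209 days.
Total: 269 + 6209 + 310 = 6788 days.
6788 mod 7 = 5, so 5 days after Sunday is Friday.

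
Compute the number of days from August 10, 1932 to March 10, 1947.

From August 10, 1932 to August 10, 1946: 14 years, of which 3 contain a Feb 29 — 11×365 + 3×366 = 5113 days.
August 1946: 31 − 10 = 21 days remain.
Then September (30), October (31), November (30), December (31), January (31), February 1947 (28): 30 + 31 + 30 + 31 + 31 + 28 = 181 days.
March 1–10, 1947: 10 days.
Residual: 212 days.
Total: 5325 days.

5325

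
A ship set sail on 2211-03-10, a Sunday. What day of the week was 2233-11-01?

Friday

From March 10, 2211 to March 10, 2233: 22 years, of which 6 contain a Feb 29 — 16×365 + 6×366 = 8036 days.
March 2233: 31 − 10 = 21 days remain.
Then April (30), May (31), June (30), July (31), August (31), September (30), October (31): 30 + 31 + 30 + 31 + 31 + 30 + 31 = 214 days.
November 1, 2233: 1 day.
Residual: 236 days.
Total: 8272 days.
8272 mod 7 = 5, so 5 days after Sunday is Friday.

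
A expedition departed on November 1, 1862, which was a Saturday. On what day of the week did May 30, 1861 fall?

Thursday

Count forward from the earlier date (May 30, 1861) to the later (November 1, 1862):
May 30, 1861 → May 30, 1862: 365 days.
May 1862: 31 − 30 = 1 day remains.
Then June (30), July (31), August (31), September (30), October (31): 30 + 31 + 31 + 30 + 31 = 153 days.
November 1, 1862: 1 day.
Residual: 155 days.
Total: 520 days.
520 mod 7 = 2, so 2 days before Saturday is Thursday.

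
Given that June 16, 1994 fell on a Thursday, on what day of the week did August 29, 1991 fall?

Thursday

Count forward from the earlier date (August 29, 1991) to the later (June 16, 1994):
Day-of-year of August 29, 1991: 241.
Day-of-year of June 16, 1994: 167.
1991 has 365 days, so 365 − 241 = 124 days remain in 1991.
Full years: 1992: 366; 1993: 365. Sum = 731.
Total: 124 + 731 + 167 = 1022 days.
1022 is a multiple of 7, so August 29, 1991 falls on the same weekday: Thursday.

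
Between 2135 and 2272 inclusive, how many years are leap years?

Years divisible by 4: 2136, 2140, …, 2272 — 35 in all.
Of these, 2200 is divisible by 100 but not 400, so not leap.
Leap years: 35 − 1 = 34.

34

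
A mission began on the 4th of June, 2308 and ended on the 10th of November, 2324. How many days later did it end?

Day-of-year of June 4, 2308: 156.
Day-of-year of November 10, 2324: 315.
2308 has 366 days, so 366 − 156 = 210 days remain in 2308.
Full years 2309–2323: 12 common + 3 leap = 12×365 + 3×366 = 5478 days.
Total: 210 + 5478 + 315 = 6003 days.

6003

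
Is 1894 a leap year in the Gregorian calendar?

No

1894 is not a leap year.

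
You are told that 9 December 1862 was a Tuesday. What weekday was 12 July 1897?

Monday

From December 9, 1862 to December 9, 1896: 34 years, of which 9 contain a Feb 29 — 25×365 + 9×366 = 12419 days.
December 1896: 31 − 9 = 22 days remain.
Then January (31), February 1897 (28), March (31), April (30), May (31), June (30): 31 + 28 + 31 + 30 + 31 + 30 = 181 days.
July 1–12, 1897: 12 days.
Residual: 215 days.
Total: 12634 days.
12634 mod 7 = 6, so 6 days after Tuesday is Monday.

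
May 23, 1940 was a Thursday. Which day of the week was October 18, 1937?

Count forward from the earlier date (October 18, 1937) to the later (May 23, 1940):
Day-of-year of October 18, 1937: 291.
Day-of-year of May 23, 1940: 144.
1937 has 365 days, so 365 − 291 = 74 days remain in 1937.
Full years: 1938: 365; 1939: 365. Sum = 730.
Total: 74 + 730 + 144 = 948 days.
948 mod 7 = 3, so 3 days before Thursday is Monday.

Monday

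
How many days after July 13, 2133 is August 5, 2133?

July 2133: 31 − 13 = 18 days remain.
August 1–5, 2133: 5 days.
Total: 18 + 5 = 23 days.

23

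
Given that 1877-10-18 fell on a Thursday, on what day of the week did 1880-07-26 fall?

Monday

October 18, 1877 → October 18, 1878: 365 days.
October 18, 1878 → October 18, 1879: 365 days.
October 1879: 31 − 18 = 13 days remain.
Then November (30), December (31), January (31), February 1880 (29), March (31), April (30), May (31), June (30): 30 + 31 + 31 + 29 + 31 + 30 + 31 + 30 = 243 days.
July 1–26, 1880: 26 days.
Residual: 282 days.
Total: 1012 days.
1012 mod 7 = 4, so 4 days after Thursday is Monday.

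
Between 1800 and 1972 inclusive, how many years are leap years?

Years divisible by 4: 1800, 1804, …, 1972 — 44 in all.
Of these, 1800, 1900 are divisible by 100 but not 400, so not leap.
Leap years: 44 − 2 = 42.

42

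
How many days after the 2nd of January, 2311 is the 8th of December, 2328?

Day-of-year of January 2, 2311: 2.
Day-of-year of December 8, 2328: 343.
2311 has 365 days, so 365 − 2 = 363 days remain in 2311.
Full years 2312–2327: 12 common + 4 leap = 12×365 + 4×366 = 5844 days.
Total: 363 + 5844 + 343 = 6550 days.

6550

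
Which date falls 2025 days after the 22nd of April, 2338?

the 7th of November, 2343

Count 2025 days after April 22, 2338:
April 22, 2338 → April 22, 2339: 365 days.
April 22, 2339 → April 22, 2340: 366 days (2340 is a leap year).
April 22, 2340 → April 22, 2341: 365 days.
April 22, 2341 → April 22, 2342: 365 days.
April 22, 2342 → April 22, 2343: 365 days.
April 2343: 30 − 22 = 8 days remain.
Then May (31), June (30), July (31), August (31), September (30), October (31): 31 + 30 + 31 + 31 + 30 + 31 = 184 days.
November 1–7, 2343: 7 days.
Residual: 199 days.
Total: 2025 days.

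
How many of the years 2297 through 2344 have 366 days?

11

Years divisible by 4 in [2297, 2344]: 2300, 2304, 2308, 2312, 2316, 2320, 2324, 2328, 2332, 2336, 2340, 2344.
Of these, 2300 is divisible by 100 but not 400, so not leap.
Leap years: 12 − 1 = 11.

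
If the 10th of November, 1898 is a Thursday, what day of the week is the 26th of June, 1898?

Sunday

Count forward from the earlier date (June 26, 1898) to the later (November 10, 1898):
June 1898: 30 − 26 = 4 days remain.
Then July (31), August (31), September (30), October (31): 31 + 31 + 30 + 31 = 123 days.
November 1–10, 1898: 10 days.
Total: 4 + 123 + 10 = 137 days.
137 mod 7 = 4, so 4 days before Thursday is Sunday.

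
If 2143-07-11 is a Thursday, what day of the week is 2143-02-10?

Count forward from the earlier date (February 10, 2143) to the later (July 11, 2143):
February 2143: 28 − 10 = 18 days remain (2143 is not a leap year, so February has 28 days).
Then March (31), April (30), May (31), June (30): 31 + 30 + 31 + 30 = 122 days.
July 1–11, 2143: 11 days.
Total: 18 + 122 + 11 = 151 days.
151 mod 7 = 4, so 4 days before Thursday is Sunday.

Sunday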